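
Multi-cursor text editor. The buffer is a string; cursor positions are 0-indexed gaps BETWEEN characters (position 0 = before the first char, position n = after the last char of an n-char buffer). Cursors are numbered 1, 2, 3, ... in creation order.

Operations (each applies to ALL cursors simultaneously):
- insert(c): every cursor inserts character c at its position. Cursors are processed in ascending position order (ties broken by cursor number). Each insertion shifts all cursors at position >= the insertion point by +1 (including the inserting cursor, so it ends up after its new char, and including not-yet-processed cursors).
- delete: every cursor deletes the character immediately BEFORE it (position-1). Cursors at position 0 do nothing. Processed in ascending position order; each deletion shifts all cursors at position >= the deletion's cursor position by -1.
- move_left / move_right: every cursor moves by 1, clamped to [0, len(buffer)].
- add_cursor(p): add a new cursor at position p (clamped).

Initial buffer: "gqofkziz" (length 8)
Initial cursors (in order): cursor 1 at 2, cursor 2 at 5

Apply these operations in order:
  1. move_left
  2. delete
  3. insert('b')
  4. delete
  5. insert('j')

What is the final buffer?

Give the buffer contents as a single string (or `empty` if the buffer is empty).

Answer: jqojkziz

Derivation:
After op 1 (move_left): buffer="gqofkziz" (len 8), cursors c1@1 c2@4, authorship ........
After op 2 (delete): buffer="qokziz" (len 6), cursors c1@0 c2@2, authorship ......
After op 3 (insert('b')): buffer="bqobkziz" (len 8), cursors c1@1 c2@4, authorship 1..2....
After op 4 (delete): buffer="qokziz" (len 6), cursors c1@0 c2@2, authorship ......
After op 5 (insert('j')): buffer="jqojkziz" (len 8), cursors c1@1 c2@4, authorship 1..2....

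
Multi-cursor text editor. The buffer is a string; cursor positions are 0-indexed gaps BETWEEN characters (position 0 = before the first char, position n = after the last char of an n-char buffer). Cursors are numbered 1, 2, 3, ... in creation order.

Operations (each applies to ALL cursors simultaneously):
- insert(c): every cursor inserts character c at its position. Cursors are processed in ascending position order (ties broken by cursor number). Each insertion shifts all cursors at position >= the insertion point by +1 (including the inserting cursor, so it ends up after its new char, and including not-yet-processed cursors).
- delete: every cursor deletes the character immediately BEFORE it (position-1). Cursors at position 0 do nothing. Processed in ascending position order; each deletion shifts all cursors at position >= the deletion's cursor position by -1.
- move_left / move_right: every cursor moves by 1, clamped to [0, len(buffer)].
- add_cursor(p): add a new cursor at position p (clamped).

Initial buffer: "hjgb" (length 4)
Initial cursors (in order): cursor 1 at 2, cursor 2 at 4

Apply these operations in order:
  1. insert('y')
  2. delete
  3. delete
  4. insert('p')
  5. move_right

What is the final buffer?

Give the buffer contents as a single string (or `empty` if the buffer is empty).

After op 1 (insert('y')): buffer="hjygby" (len 6), cursors c1@3 c2@6, authorship ..1..2
After op 2 (delete): buffer="hjgb" (len 4), cursors c1@2 c2@4, authorship ....
After op 3 (delete): buffer="hg" (len 2), cursors c1@1 c2@2, authorship ..
After op 4 (insert('p')): buffer="hpgp" (len 4), cursors c1@2 c2@4, authorship .1.2
After op 5 (move_right): buffer="hpgp" (len 4), cursors c1@3 c2@4, authorship .1.2

Answer: hpgp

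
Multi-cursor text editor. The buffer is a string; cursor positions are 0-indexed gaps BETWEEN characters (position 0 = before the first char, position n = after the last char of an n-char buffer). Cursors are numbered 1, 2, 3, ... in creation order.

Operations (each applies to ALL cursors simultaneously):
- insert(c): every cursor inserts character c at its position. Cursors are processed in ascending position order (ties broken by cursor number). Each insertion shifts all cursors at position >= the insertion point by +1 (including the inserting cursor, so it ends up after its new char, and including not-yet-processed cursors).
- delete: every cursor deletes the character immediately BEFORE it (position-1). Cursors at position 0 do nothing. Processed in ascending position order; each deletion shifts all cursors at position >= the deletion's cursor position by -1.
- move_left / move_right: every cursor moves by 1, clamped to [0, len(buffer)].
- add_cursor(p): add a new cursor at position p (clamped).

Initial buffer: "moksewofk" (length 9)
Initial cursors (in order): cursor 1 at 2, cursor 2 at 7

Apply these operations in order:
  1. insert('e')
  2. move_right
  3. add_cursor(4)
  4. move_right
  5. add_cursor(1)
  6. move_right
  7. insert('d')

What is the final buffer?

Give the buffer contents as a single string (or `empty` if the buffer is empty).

Answer: modekseddwoefkd

Derivation:
After op 1 (insert('e')): buffer="moeksewoefk" (len 11), cursors c1@3 c2@9, authorship ..1.....2..
After op 2 (move_right): buffer="moeksewoefk" (len 11), cursors c1@4 c2@10, authorship ..1.....2..
After op 3 (add_cursor(4)): buffer="moeksewoefk" (len 11), cursors c1@4 c3@4 c2@10, authorship ..1.....2..
After op 4 (move_right): buffer="moeksewoefk" (len 11), cursors c1@5 c3@5 c2@11, authorship ..1.....2..
After op 5 (add_cursor(1)): buffer="moeksewoefk" (len 11), cursors c4@1 c1@5 c3@5 c2@11, authorship ..1.....2..
After op 6 (move_right): buffer="moeksewoefk" (len 11), cursors c4@2 c1@6 c3@6 c2@11, authorship ..1.....2..
After op 7 (insert('d')): buffer="modekseddwoefkd" (len 15), cursors c4@3 c1@9 c3@9 c2@15, authorship ..41...13..2..2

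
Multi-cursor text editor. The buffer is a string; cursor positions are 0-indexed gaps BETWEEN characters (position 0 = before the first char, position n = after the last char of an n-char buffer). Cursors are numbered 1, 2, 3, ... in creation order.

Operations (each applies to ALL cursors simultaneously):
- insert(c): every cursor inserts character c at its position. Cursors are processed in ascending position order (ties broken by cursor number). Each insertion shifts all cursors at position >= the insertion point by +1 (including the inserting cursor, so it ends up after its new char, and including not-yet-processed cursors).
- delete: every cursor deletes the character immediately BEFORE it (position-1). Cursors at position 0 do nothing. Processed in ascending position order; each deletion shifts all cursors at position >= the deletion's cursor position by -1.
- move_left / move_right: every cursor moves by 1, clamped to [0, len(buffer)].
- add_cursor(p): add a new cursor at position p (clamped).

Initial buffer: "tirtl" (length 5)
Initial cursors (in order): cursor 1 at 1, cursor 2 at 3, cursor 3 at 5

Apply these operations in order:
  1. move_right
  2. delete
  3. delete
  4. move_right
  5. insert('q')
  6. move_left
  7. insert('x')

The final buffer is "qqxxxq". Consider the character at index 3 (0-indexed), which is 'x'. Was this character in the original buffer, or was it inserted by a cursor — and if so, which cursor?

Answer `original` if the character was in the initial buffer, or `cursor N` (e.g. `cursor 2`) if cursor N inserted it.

Answer: cursor 2

Derivation:
After op 1 (move_right): buffer="tirtl" (len 5), cursors c1@2 c2@4 c3@5, authorship .....
After op 2 (delete): buffer="tr" (len 2), cursors c1@1 c2@2 c3@2, authorship ..
After op 3 (delete): buffer="" (len 0), cursors c1@0 c2@0 c3@0, authorship 
After op 4 (move_right): buffer="" (len 0), cursors c1@0 c2@0 c3@0, authorship 
After op 5 (insert('q')): buffer="qqq" (len 3), cursors c1@3 c2@3 c3@3, authorship 123
After op 6 (move_left): buffer="qqq" (len 3), cursors c1@2 c2@2 c3@2, authorship 123
After op 7 (insert('x')): buffer="qqxxxq" (len 6), cursors c1@5 c2@5 c3@5, authorship 121233
Authorship (.=original, N=cursor N): 1 2 1 2 3 3
Index 3: author = 2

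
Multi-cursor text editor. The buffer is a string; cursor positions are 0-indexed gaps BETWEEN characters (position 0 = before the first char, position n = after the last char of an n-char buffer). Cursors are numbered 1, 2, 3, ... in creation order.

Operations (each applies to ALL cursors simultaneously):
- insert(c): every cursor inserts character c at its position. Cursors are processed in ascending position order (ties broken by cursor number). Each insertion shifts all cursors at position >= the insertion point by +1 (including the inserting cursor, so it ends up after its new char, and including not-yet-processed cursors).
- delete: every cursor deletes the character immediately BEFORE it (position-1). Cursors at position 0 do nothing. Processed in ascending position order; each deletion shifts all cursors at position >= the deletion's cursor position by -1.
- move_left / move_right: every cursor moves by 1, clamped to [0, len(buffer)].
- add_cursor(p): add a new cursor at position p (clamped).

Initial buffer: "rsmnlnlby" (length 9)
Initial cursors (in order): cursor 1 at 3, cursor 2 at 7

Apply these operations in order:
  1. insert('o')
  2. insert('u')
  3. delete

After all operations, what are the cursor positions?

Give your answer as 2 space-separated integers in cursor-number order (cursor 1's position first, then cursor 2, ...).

After op 1 (insert('o')): buffer="rsmonlnloby" (len 11), cursors c1@4 c2@9, authorship ...1....2..
After op 2 (insert('u')): buffer="rsmounlnlouby" (len 13), cursors c1@5 c2@11, authorship ...11....22..
After op 3 (delete): buffer="rsmonlnloby" (len 11), cursors c1@4 c2@9, authorship ...1....2..

Answer: 4 9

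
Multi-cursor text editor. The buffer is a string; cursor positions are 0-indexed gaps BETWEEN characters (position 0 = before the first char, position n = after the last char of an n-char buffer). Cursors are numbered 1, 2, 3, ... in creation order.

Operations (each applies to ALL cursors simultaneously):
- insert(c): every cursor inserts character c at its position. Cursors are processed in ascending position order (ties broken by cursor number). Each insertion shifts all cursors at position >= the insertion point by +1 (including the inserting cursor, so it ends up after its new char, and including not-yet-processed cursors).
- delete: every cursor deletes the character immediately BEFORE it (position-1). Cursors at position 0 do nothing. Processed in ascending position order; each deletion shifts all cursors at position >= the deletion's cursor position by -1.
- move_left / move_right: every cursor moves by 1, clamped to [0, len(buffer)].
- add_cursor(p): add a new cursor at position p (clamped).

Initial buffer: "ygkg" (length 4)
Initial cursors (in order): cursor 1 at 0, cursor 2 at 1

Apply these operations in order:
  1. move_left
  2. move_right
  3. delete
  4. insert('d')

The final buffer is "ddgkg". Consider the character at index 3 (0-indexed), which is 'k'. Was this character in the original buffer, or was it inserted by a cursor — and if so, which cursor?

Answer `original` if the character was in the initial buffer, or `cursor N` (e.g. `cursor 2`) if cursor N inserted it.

Answer: original

Derivation:
After op 1 (move_left): buffer="ygkg" (len 4), cursors c1@0 c2@0, authorship ....
After op 2 (move_right): buffer="ygkg" (len 4), cursors c1@1 c2@1, authorship ....
After op 3 (delete): buffer="gkg" (len 3), cursors c1@0 c2@0, authorship ...
After op 4 (insert('d')): buffer="ddgkg" (len 5), cursors c1@2 c2@2, authorship 12...
Authorship (.=original, N=cursor N): 1 2 . . .
Index 3: author = original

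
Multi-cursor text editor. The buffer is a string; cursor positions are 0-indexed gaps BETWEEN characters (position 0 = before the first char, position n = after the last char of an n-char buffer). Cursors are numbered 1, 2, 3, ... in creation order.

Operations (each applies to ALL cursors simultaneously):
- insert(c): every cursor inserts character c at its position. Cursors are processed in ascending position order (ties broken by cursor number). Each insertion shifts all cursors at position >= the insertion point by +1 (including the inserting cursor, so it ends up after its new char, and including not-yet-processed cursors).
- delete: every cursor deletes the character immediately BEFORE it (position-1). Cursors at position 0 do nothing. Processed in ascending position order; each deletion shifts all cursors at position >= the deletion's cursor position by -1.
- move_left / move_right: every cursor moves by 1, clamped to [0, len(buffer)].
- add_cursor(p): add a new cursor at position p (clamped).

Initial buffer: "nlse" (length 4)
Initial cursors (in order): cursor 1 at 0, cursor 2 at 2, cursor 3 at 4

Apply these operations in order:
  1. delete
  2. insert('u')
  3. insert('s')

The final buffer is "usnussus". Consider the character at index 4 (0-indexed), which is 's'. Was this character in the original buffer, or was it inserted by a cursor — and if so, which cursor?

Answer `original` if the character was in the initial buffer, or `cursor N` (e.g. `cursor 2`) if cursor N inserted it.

After op 1 (delete): buffer="ns" (len 2), cursors c1@0 c2@1 c3@2, authorship ..
After op 2 (insert('u')): buffer="unusu" (len 5), cursors c1@1 c2@3 c3@5, authorship 1.2.3
After op 3 (insert('s')): buffer="usnussus" (len 8), cursors c1@2 c2@5 c3@8, authorship 11.22.33
Authorship (.=original, N=cursor N): 1 1 . 2 2 . 3 3
Index 4: author = 2

Answer: cursor 2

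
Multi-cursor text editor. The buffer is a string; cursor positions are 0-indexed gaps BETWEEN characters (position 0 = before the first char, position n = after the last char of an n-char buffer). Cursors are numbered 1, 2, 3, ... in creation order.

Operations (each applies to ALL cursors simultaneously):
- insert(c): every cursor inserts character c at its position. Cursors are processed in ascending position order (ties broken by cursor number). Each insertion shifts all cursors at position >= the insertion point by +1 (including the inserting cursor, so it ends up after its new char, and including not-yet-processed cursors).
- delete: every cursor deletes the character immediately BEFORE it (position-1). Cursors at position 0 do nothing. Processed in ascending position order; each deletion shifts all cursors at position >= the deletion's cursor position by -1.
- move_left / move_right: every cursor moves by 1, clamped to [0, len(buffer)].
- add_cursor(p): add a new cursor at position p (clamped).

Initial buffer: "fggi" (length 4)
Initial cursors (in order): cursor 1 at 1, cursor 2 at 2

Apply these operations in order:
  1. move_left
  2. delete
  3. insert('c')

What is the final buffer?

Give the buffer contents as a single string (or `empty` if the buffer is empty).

After op 1 (move_left): buffer="fggi" (len 4), cursors c1@0 c2@1, authorship ....
After op 2 (delete): buffer="ggi" (len 3), cursors c1@0 c2@0, authorship ...
After op 3 (insert('c')): buffer="ccggi" (len 5), cursors c1@2 c2@2, authorship 12...

Answer: ccggi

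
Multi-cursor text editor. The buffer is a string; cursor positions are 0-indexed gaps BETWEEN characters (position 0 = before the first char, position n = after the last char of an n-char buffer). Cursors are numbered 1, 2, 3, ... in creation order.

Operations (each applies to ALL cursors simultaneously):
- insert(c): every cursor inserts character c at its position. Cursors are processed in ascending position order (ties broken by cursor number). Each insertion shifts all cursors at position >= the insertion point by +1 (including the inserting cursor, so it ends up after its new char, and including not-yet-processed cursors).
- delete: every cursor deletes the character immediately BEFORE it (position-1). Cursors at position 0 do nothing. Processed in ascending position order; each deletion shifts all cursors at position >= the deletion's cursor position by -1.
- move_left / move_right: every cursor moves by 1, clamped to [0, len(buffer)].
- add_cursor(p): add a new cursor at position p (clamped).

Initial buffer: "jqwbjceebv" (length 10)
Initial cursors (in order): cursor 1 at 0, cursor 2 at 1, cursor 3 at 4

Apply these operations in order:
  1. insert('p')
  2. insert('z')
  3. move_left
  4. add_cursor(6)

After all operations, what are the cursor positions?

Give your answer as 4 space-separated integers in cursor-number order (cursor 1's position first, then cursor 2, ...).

After op 1 (insert('p')): buffer="pjpqwbpjceebv" (len 13), cursors c1@1 c2@3 c3@7, authorship 1.2...3......
After op 2 (insert('z')): buffer="pzjpzqwbpzjceebv" (len 16), cursors c1@2 c2@5 c3@10, authorship 11.22...33......
After op 3 (move_left): buffer="pzjpzqwbpzjceebv" (len 16), cursors c1@1 c2@4 c3@9, authorship 11.22...33......
After op 4 (add_cursor(6)): buffer="pzjpzqwbpzjceebv" (len 16), cursors c1@1 c2@4 c4@6 c3@9, authorship 11.22...33......

Answer: 1 4 9 6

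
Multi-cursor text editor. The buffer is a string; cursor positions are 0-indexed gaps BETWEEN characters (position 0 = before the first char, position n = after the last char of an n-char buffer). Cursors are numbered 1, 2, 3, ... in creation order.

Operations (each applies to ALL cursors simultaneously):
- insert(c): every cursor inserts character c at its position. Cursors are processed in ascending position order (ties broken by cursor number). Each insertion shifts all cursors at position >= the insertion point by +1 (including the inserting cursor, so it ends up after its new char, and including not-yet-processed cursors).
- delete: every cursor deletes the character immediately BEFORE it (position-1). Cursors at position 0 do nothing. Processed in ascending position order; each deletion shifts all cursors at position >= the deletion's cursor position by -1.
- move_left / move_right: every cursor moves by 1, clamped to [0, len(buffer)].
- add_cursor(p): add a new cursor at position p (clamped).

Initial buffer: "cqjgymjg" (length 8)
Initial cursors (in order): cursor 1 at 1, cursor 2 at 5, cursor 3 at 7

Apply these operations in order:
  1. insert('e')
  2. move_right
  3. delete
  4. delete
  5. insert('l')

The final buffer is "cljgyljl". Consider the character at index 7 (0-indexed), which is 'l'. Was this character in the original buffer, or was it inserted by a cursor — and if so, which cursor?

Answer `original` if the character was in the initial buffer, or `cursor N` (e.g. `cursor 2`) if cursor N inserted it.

Answer: cursor 3

Derivation:
After op 1 (insert('e')): buffer="ceqjgyemjeg" (len 11), cursors c1@2 c2@7 c3@10, authorship .1....2..3.
After op 2 (move_right): buffer="ceqjgyemjeg" (len 11), cursors c1@3 c2@8 c3@11, authorship .1....2..3.
After op 3 (delete): buffer="cejgyeje" (len 8), cursors c1@2 c2@6 c3@8, authorship .1...2.3
After op 4 (delete): buffer="cjgyj" (len 5), cursors c1@1 c2@4 c3@5, authorship .....
After op 5 (insert('l')): buffer="cljgyljl" (len 8), cursors c1@2 c2@6 c3@8, authorship .1...2.3
Authorship (.=original, N=cursor N): . 1 . . . 2 . 3
Index 7: author = 3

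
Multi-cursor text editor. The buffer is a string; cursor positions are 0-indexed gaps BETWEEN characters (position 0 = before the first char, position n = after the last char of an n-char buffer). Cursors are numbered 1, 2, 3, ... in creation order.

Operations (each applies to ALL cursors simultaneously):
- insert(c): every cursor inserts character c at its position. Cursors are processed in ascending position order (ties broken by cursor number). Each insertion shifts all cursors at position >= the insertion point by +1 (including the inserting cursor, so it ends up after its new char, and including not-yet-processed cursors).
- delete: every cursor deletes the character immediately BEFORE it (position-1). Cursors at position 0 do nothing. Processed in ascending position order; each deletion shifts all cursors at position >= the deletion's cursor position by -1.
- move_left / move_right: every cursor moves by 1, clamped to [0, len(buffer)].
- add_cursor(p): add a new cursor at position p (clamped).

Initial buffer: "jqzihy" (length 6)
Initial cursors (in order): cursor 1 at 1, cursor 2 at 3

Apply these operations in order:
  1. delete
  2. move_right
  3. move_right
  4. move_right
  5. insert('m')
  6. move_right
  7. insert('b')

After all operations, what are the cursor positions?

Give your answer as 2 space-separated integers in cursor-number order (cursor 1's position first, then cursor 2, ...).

Answer: 6 8

Derivation:
After op 1 (delete): buffer="qihy" (len 4), cursors c1@0 c2@1, authorship ....
After op 2 (move_right): buffer="qihy" (len 4), cursors c1@1 c2@2, authorship ....
After op 3 (move_right): buffer="qihy" (len 4), cursors c1@2 c2@3, authorship ....
After op 4 (move_right): buffer="qihy" (len 4), cursors c1@3 c2@4, authorship ....
After op 5 (insert('m')): buffer="qihmym" (len 6), cursors c1@4 c2@6, authorship ...1.2
After op 6 (move_right): buffer="qihmym" (len 6), cursors c1@5 c2@6, authorship ...1.2
After op 7 (insert('b')): buffer="qihmybmb" (len 8), cursors c1@6 c2@8, authorship ...1.122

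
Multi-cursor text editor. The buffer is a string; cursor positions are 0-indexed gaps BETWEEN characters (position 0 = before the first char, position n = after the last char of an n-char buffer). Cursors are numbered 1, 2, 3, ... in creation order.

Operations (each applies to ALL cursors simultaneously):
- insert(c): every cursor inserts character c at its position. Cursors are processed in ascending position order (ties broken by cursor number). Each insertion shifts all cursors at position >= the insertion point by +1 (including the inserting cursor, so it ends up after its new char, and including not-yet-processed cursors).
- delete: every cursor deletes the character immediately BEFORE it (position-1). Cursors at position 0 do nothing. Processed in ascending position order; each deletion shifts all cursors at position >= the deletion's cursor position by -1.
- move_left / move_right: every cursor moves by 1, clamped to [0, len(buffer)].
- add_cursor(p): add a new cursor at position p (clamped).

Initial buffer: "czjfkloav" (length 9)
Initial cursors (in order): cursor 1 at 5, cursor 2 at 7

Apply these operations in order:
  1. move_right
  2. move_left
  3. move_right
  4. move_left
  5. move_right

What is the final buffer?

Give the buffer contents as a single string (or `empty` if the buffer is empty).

After op 1 (move_right): buffer="czjfkloav" (len 9), cursors c1@6 c2@8, authorship .........
After op 2 (move_left): buffer="czjfkloav" (len 9), cursors c1@5 c2@7, authorship .........
After op 3 (move_right): buffer="czjfkloav" (len 9), cursors c1@6 c2@8, authorship .........
After op 4 (move_left): buffer="czjfkloav" (len 9), cursors c1@5 c2@7, authorship .........
After op 5 (move_right): buffer="czjfkloav" (len 9), cursors c1@6 c2@8, authorship .........

Answer: czjfkloav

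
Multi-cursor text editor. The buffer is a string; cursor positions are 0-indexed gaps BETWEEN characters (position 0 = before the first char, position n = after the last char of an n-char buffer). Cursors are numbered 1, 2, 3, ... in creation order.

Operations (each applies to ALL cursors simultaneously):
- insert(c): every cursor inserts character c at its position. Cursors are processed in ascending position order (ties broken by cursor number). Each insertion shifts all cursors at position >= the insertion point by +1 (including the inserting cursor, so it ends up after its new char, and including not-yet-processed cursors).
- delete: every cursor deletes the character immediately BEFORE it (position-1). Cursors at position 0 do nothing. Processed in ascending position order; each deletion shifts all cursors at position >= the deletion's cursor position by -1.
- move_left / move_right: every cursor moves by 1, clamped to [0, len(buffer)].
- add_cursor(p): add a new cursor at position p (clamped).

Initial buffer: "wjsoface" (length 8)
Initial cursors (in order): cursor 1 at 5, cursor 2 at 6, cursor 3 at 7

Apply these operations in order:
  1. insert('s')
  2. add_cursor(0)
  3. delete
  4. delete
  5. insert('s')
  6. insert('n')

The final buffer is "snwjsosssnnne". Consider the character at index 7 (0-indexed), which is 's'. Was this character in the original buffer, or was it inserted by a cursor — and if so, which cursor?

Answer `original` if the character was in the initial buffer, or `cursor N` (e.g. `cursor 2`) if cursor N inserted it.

Answer: cursor 2

Derivation:
After op 1 (insert('s')): buffer="wjsofsascse" (len 11), cursors c1@6 c2@8 c3@10, authorship .....1.2.3.
After op 2 (add_cursor(0)): buffer="wjsofsascse" (len 11), cursors c4@0 c1@6 c2@8 c3@10, authorship .....1.2.3.
After op 3 (delete): buffer="wjsoface" (len 8), cursors c4@0 c1@5 c2@6 c3@7, authorship ........
After op 4 (delete): buffer="wjsoe" (len 5), cursors c4@0 c1@4 c2@4 c3@4, authorship .....
After op 5 (insert('s')): buffer="swjsossse" (len 9), cursors c4@1 c1@8 c2@8 c3@8, authorship 4....123.
After op 6 (insert('n')): buffer="snwjsosssnnne" (len 13), cursors c4@2 c1@12 c2@12 c3@12, authorship 44....123123.
Authorship (.=original, N=cursor N): 4 4 . . . . 1 2 3 1 2 3 .
Index 7: author = 2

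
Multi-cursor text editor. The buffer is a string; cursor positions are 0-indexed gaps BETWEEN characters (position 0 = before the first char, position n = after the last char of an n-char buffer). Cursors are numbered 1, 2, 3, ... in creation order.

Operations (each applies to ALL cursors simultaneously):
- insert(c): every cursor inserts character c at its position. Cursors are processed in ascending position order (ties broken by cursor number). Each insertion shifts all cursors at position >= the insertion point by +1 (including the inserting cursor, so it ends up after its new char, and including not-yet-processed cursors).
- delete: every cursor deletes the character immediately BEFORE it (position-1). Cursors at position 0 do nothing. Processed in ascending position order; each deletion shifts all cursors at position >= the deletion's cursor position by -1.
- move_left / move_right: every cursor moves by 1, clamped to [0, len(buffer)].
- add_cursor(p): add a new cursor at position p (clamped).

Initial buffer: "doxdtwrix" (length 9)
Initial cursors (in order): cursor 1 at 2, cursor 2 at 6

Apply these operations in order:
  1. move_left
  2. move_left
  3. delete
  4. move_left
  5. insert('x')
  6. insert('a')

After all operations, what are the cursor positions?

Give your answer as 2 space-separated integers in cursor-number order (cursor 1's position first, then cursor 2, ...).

Answer: 2 6

Derivation:
After op 1 (move_left): buffer="doxdtwrix" (len 9), cursors c1@1 c2@5, authorship .........
After op 2 (move_left): buffer="doxdtwrix" (len 9), cursors c1@0 c2@4, authorship .........
After op 3 (delete): buffer="doxtwrix" (len 8), cursors c1@0 c2@3, authorship ........
After op 4 (move_left): buffer="doxtwrix" (len 8), cursors c1@0 c2@2, authorship ........
After op 5 (insert('x')): buffer="xdoxxtwrix" (len 10), cursors c1@1 c2@4, authorship 1..2......
After op 6 (insert('a')): buffer="xadoxaxtwrix" (len 12), cursors c1@2 c2@6, authorship 11..22......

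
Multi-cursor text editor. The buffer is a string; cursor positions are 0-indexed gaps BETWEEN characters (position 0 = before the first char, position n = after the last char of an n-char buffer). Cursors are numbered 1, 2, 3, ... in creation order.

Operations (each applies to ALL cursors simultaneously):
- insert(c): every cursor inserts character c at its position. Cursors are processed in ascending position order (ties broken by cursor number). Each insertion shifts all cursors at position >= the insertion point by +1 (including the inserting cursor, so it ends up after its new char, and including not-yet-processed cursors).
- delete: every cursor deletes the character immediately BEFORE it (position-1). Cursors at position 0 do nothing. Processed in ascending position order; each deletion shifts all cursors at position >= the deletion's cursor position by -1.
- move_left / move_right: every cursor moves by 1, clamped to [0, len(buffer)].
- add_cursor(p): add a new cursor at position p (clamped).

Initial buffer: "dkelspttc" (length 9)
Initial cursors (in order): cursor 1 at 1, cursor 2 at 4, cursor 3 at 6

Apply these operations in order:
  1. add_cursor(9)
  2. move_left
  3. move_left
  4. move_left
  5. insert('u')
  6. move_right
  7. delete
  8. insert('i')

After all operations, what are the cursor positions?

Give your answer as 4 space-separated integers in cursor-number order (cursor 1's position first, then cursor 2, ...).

After op 1 (add_cursor(9)): buffer="dkelspttc" (len 9), cursors c1@1 c2@4 c3@6 c4@9, authorship .........
After op 2 (move_left): buffer="dkelspttc" (len 9), cursors c1@0 c2@3 c3@5 c4@8, authorship .........
After op 3 (move_left): buffer="dkelspttc" (len 9), cursors c1@0 c2@2 c3@4 c4@7, authorship .........
After op 4 (move_left): buffer="dkelspttc" (len 9), cursors c1@0 c2@1 c3@3 c4@6, authorship .........
After op 5 (insert('u')): buffer="udukeulsputtc" (len 13), cursors c1@1 c2@3 c3@6 c4@10, authorship 1.2..3...4...
After op 6 (move_right): buffer="udukeulsputtc" (len 13), cursors c1@2 c2@4 c3@7 c4@11, authorship 1.2..3...4...
After op 7 (delete): buffer="uueusputc" (len 9), cursors c1@1 c2@2 c3@4 c4@7, authorship 12.3..4..
After op 8 (insert('i')): buffer="uiuieuispuitc" (len 13), cursors c1@2 c2@4 c3@7 c4@11, authorship 1122.33..44..

Answer: 2 4 7 11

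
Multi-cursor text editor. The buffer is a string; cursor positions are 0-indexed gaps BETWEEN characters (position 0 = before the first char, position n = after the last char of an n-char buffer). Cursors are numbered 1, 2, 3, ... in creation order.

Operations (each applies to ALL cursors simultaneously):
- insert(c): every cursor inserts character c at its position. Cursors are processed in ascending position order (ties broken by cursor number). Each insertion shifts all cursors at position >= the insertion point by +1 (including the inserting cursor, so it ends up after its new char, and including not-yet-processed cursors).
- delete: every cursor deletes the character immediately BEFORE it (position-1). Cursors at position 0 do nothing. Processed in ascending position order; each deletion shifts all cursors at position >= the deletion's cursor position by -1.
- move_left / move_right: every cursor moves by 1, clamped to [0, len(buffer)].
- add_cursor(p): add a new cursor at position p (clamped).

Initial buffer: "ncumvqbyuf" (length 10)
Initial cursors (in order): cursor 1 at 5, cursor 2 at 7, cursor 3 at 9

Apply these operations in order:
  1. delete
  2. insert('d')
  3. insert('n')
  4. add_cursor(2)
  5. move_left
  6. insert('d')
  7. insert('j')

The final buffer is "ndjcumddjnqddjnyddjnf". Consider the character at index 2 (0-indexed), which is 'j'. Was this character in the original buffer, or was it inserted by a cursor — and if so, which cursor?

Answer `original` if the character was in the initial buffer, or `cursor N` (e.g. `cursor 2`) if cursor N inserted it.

After op 1 (delete): buffer="ncumqyf" (len 7), cursors c1@4 c2@5 c3@6, authorship .......
After op 2 (insert('d')): buffer="ncumdqdydf" (len 10), cursors c1@5 c2@7 c3@9, authorship ....1.2.3.
After op 3 (insert('n')): buffer="ncumdnqdnydnf" (len 13), cursors c1@6 c2@9 c3@12, authorship ....11.22.33.
After op 4 (add_cursor(2)): buffer="ncumdnqdnydnf" (len 13), cursors c4@2 c1@6 c2@9 c3@12, authorship ....11.22.33.
After op 5 (move_left): buffer="ncumdnqdnydnf" (len 13), cursors c4@1 c1@5 c2@8 c3@11, authorship ....11.22.33.
After op 6 (insert('d')): buffer="ndcumddnqddnyddnf" (len 17), cursors c4@2 c1@7 c2@11 c3@15, authorship .4...111.222.333.
After op 7 (insert('j')): buffer="ndjcumddjnqddjnyddjnf" (len 21), cursors c4@3 c1@9 c2@14 c3@19, authorship .44...1111.2222.3333.
Authorship (.=original, N=cursor N): . 4 4 . . . 1 1 1 1 . 2 2 2 2 . 3 3 3 3 .
Index 2: author = 4

Answer: cursor 4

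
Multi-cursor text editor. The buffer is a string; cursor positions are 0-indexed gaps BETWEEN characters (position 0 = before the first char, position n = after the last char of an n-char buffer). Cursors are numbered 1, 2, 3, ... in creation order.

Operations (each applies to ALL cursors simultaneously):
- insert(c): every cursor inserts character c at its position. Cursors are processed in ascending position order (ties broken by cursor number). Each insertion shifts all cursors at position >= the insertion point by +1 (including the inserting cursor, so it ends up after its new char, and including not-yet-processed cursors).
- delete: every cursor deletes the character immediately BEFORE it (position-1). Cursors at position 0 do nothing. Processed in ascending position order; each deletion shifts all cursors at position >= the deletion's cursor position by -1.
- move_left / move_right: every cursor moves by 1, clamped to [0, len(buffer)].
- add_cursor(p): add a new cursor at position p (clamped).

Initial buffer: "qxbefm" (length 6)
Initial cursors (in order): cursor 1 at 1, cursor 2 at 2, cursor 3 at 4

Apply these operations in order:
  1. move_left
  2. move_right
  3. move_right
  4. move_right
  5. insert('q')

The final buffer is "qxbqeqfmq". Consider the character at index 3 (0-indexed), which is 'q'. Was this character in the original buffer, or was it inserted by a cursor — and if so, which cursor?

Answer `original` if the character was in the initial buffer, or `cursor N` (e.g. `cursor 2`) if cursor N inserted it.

Answer: cursor 1

Derivation:
After op 1 (move_left): buffer="qxbefm" (len 6), cursors c1@0 c2@1 c3@3, authorship ......
After op 2 (move_right): buffer="qxbefm" (len 6), cursors c1@1 c2@2 c3@4, authorship ......
After op 3 (move_right): buffer="qxbefm" (len 6), cursors c1@2 c2@3 c3@5, authorship ......
After op 4 (move_right): buffer="qxbefm" (len 6), cursors c1@3 c2@4 c3@6, authorship ......
After op 5 (insert('q')): buffer="qxbqeqfmq" (len 9), cursors c1@4 c2@6 c3@9, authorship ...1.2..3
Authorship (.=original, N=cursor N): . . . 1 . 2 . . 3
Index 3: author = 1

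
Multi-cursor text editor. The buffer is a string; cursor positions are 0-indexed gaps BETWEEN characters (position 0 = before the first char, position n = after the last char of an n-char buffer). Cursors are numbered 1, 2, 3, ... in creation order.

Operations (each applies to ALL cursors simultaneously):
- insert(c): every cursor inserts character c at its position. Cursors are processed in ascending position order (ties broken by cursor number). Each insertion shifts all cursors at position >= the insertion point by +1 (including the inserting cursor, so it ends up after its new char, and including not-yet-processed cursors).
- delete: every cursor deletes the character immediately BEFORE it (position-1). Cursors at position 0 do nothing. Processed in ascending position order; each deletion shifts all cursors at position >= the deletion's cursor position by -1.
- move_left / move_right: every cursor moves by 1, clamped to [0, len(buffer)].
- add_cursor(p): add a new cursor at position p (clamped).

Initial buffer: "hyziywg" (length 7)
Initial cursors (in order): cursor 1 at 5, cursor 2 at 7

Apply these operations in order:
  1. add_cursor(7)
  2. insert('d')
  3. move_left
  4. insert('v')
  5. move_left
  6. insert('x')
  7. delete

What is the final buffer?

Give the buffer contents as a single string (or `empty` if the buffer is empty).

After op 1 (add_cursor(7)): buffer="hyziywg" (len 7), cursors c1@5 c2@7 c3@7, authorship .......
After op 2 (insert('d')): buffer="hyziydwgdd" (len 10), cursors c1@6 c2@10 c3@10, authorship .....1..23
After op 3 (move_left): buffer="hyziydwgdd" (len 10), cursors c1@5 c2@9 c3@9, authorship .....1..23
After op 4 (insert('v')): buffer="hyziyvdwgdvvd" (len 13), cursors c1@6 c2@12 c3@12, authorship .....11..2233
After op 5 (move_left): buffer="hyziyvdwgdvvd" (len 13), cursors c1@5 c2@11 c3@11, authorship .....11..2233
After op 6 (insert('x')): buffer="hyziyxvdwgdvxxvd" (len 16), cursors c1@6 c2@14 c3@14, authorship .....111..222333
After op 7 (delete): buffer="hyziyvdwgdvvd" (len 13), cursors c1@5 c2@11 c3@11, authorship .....11..2233

Answer: hyziyvdwgdvvd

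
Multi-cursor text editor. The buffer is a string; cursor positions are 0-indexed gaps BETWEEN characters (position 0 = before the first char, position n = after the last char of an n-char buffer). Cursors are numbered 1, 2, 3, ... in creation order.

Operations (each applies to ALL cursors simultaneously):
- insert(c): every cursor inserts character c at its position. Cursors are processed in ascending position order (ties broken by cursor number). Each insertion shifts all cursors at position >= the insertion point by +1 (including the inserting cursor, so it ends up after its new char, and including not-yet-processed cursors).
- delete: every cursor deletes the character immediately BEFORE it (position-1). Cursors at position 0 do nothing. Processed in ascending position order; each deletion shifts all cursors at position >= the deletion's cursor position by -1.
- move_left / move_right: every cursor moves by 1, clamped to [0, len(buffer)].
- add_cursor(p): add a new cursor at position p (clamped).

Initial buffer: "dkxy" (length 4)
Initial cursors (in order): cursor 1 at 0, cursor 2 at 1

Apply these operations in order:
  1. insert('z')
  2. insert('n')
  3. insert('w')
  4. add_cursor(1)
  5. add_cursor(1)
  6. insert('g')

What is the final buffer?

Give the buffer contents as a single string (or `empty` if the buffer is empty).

After op 1 (insert('z')): buffer="zdzkxy" (len 6), cursors c1@1 c2@3, authorship 1.2...
After op 2 (insert('n')): buffer="zndznkxy" (len 8), cursors c1@2 c2@5, authorship 11.22...
After op 3 (insert('w')): buffer="znwdznwkxy" (len 10), cursors c1@3 c2@7, authorship 111.222...
After op 4 (add_cursor(1)): buffer="znwdznwkxy" (len 10), cursors c3@1 c1@3 c2@7, authorship 111.222...
After op 5 (add_cursor(1)): buffer="znwdznwkxy" (len 10), cursors c3@1 c4@1 c1@3 c2@7, authorship 111.222...
After op 6 (insert('g')): buffer="zggnwgdznwgkxy" (len 14), cursors c3@3 c4@3 c1@6 c2@11, authorship 134111.2222...

Answer: zggnwgdznwgkxy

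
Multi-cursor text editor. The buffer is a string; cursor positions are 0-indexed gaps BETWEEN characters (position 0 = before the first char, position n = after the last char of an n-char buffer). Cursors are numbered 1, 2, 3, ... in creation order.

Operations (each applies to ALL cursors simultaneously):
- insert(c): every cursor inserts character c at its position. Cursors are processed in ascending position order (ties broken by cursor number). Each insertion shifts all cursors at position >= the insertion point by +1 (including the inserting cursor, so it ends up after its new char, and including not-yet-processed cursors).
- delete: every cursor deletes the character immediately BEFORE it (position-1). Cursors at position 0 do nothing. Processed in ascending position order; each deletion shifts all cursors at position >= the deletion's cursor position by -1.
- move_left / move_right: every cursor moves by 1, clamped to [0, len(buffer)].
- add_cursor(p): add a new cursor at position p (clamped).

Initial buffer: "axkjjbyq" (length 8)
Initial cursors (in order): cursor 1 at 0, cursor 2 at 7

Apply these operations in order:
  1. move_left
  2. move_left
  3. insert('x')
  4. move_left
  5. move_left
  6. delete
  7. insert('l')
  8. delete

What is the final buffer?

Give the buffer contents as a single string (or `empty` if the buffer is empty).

Answer: xaxkjxbyq

Derivation:
After op 1 (move_left): buffer="axkjjbyq" (len 8), cursors c1@0 c2@6, authorship ........
After op 2 (move_left): buffer="axkjjbyq" (len 8), cursors c1@0 c2@5, authorship ........
After op 3 (insert('x')): buffer="xaxkjjxbyq" (len 10), cursors c1@1 c2@7, authorship 1.....2...
After op 4 (move_left): buffer="xaxkjjxbyq" (len 10), cursors c1@0 c2@6, authorship 1.....2...
After op 5 (move_left): buffer="xaxkjjxbyq" (len 10), cursors c1@0 c2@5, authorship 1.....2...
After op 6 (delete): buffer="xaxkjxbyq" (len 9), cursors c1@0 c2@4, authorship 1....2...
After op 7 (insert('l')): buffer="lxaxkljxbyq" (len 11), cursors c1@1 c2@6, authorship 11...2.2...
After op 8 (delete): buffer="xaxkjxbyq" (len 9), cursors c1@0 c2@4, authorship 1....2...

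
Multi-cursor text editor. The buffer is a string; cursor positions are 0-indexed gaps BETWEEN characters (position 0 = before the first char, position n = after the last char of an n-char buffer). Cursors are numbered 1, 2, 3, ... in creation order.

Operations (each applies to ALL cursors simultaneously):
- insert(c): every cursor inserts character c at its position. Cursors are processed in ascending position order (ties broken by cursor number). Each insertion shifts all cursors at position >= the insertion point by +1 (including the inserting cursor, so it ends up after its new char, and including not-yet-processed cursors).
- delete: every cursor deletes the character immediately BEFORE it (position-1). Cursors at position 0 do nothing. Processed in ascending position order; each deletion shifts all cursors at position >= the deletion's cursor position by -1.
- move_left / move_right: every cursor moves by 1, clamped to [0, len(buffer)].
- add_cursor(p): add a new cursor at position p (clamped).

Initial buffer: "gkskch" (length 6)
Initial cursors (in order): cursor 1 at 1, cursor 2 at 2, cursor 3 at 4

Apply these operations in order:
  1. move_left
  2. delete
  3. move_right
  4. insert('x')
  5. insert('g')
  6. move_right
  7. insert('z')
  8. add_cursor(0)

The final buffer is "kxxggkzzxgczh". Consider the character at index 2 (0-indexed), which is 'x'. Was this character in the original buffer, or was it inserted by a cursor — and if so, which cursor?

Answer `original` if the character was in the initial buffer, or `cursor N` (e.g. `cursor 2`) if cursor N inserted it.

After op 1 (move_left): buffer="gkskch" (len 6), cursors c1@0 c2@1 c3@3, authorship ......
After op 2 (delete): buffer="kkch" (len 4), cursors c1@0 c2@0 c3@1, authorship ....
After op 3 (move_right): buffer="kkch" (len 4), cursors c1@1 c2@1 c3@2, authorship ....
After op 4 (insert('x')): buffer="kxxkxch" (len 7), cursors c1@3 c2@3 c3@5, authorship .12.3..
After op 5 (insert('g')): buffer="kxxggkxgch" (len 10), cursors c1@5 c2@5 c3@8, authorship .1212.33..
After op 6 (move_right): buffer="kxxggkxgch" (len 10), cursors c1@6 c2@6 c3@9, authorship .1212.33..
After op 7 (insert('z')): buffer="kxxggkzzxgczh" (len 13), cursors c1@8 c2@8 c3@12, authorship .1212.1233.3.
After op 8 (add_cursor(0)): buffer="kxxggkzzxgczh" (len 13), cursors c4@0 c1@8 c2@8 c3@12, authorship .1212.1233.3.
Authorship (.=original, N=cursor N): . 1 2 1 2 . 1 2 3 3 . 3 .
Index 2: author = 2

Answer: cursor 2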